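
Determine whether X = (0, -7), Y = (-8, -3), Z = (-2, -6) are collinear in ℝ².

XY = (-8, 4), XZ = (-2, 1).
Checking proportionality: XZ = 1/4·XY, so the vectors are parallel and the points are collinear.

Yes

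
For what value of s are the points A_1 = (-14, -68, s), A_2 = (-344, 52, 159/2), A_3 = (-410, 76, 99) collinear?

-18

Direction A_2A_3 = (-66, 24, 39/2). From the x-coordinate of A_1, the parameter along the line is τ = (-14 − (-344))/(-66) = -5.
Then s = 159/2 + (-5)·(39/2) = -18.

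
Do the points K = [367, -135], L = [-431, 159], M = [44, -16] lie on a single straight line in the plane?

Yes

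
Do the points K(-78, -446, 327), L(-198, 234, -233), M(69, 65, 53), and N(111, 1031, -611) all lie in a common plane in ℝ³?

With K as base: KL = (-120, 680, -560), KM = (147, 511, -274), KN = (189, 1477, -938).
KM × KN = (-74620, 86100, 120540).
KL · (KM × KN) = 0.
The scalar triple product vanishes, so the four points are coplanar.

Yes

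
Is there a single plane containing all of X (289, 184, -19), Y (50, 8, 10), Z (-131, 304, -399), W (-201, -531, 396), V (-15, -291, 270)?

The plane through X, Y, Z has normal n = XY × XZ = (63400, -103000, -102600) and equation n·P = 1320000.
Checking the remaining points: n·W = 1320000, n·V = 1320000.
All equal 1320000, so all 5 points lie in one plane.

Yes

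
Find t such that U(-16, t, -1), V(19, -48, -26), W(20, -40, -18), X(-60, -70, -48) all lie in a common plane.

The points are coplanar iff UV · (UW × UX) = 0.
Expanding, this is linear in t: (610)t + (14030) = 0.
So t = -23.

-23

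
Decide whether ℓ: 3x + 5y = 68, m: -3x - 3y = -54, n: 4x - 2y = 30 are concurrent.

Lines aᵢx + bᵢy = cᵢ with pairwise distinct directions are concurrent exactly when det[aᵢ bᵢ cᵢ] = 0.
Here the determinant is 0.
It vanishes, so the lines are concurrent at (11, 7).

Yes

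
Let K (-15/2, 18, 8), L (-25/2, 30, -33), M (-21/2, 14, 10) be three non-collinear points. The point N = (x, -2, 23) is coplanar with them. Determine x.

The plane through K, L, M has equation −140x + 133y + 56z = 3892.
Substituting N: (-140)x + (1022) = 3892, so x = -41/2.

-41/2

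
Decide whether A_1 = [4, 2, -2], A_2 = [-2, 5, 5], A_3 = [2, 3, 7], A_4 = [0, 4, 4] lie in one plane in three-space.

A normal to the plane through A_1, A_2, A_3 is n = A_1A_2 × A_1A_3 = (20, 40, 0).
The plane has equation n·P = 160. For A_4: n·A_4 = 160.
Equal, so A_4 lies in the plane and all four are coplanar.

Yes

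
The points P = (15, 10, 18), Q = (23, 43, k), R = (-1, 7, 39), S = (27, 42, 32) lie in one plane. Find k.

Normal to plane PRS: n = (-714, 476, -476); plane equation n·X = -14518.
Requiring n·Q = -14518: (-476)k + (4046) = -14518.
So k = 39.

39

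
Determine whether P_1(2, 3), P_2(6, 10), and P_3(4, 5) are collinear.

P_1P_2 = (4, 7), P_1P_3 = (2, 2).
If collinear, P_1P_3 would be a scalar multiple of P_1P_2. But (4)·(2) ≠ (7)·(2) (difference -6), so they are not parallel; the points are not collinear.

No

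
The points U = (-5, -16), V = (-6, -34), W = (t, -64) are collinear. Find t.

Collinearity: (W − U) must be parallel to (V − U) = (-1, -18).
Cross-multiplying the components: (t − (-5))·(-18) = (-48)·(-1).
Solving gives t = -23/3.

-23/3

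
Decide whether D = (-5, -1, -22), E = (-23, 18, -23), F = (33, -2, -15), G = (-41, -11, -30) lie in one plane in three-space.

Yes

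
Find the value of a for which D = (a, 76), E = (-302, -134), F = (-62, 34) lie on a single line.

-2

The three points are collinear iff det[DE; DF] = 0.
This determinant is linear in a: (-168)a + (-336) = 0, so a = -2.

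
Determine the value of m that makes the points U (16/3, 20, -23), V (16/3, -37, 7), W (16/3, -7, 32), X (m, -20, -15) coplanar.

16/3

Normal to plane UVW: n = (-2325, 0, 0); plane equation n·P = -12400.
Requiring n·X = -12400: (-2325)m + (0) = -12400.
So m = 16/3.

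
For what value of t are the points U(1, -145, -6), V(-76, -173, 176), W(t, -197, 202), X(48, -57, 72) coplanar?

Coplanarity ⇔ det[UV; UW; UX] = 0.
Expanding, this is linear in t: (18200)t + (1874600) = 0.
So t = -103.

-103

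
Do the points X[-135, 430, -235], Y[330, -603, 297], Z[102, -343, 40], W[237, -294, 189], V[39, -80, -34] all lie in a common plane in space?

The plane through X, Y, Z has normal n = XY × XZ = (127161, -1791, -114624) and equation n·P = 8999775.
Checking the remaining points: n·W = 8999775, n·V = 8999775.
All equal 8999775, so all 5 points lie in one plane.

Yes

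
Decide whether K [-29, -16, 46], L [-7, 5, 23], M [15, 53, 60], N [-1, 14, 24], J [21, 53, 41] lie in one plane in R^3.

The plane through K, L, M has normal n = KL × KM = (1881, -1320, 594) and equation n·P = -6105.
Checking the remaining points: n·N = -6105, n·J = -6105.
All equal -6105, so all 5 points lie in one plane.

Yes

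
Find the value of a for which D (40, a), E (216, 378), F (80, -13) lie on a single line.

The three points are collinear iff det[DE; DF] = 0.
This determinant is linear in a: (-136)a + (-17408) = 0, so a = -128.

-128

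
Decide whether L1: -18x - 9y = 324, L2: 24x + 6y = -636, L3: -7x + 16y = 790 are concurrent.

Lines aᵢx + bᵢy = cᵢ with pairwise distinct directions are concurrent exactly when det[aᵢ bᵢ cᵢ] = 0.
Here the determinant is 108.
Nonzero, so no common point exists.

No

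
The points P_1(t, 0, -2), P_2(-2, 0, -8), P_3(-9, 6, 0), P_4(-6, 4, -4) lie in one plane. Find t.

The points are coplanar iff P_1P_2 · (P_1P_3 × P_1P_4) = 0.
Expanding, this is linear in t: (8)t + (40) = 0.
So t = -5.

-5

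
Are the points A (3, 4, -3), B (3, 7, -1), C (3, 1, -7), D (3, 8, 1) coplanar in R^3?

Yes

With A as base: AB = (0, 3, 2), AC = (0, -3, -4), AD = (0, 4, 4).
AC × AD = (4, 0, 0).
AB · (AC × AD) = 0.
The scalar triple product vanishes, so the four points are coplanar.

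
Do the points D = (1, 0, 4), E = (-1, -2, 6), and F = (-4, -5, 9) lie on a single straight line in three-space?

DE = (-2, -2, 2), DF = (-5, -5, 5).
Each component of DF is 5/2 times the corresponding component of DE, so DF = 5/2·DE and the points are collinear.

Yes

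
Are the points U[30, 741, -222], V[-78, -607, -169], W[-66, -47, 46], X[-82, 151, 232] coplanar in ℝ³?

A normal to the plane through U, V, W is n = UV × UW = (-319500, 23856, -44304).
The plane has equation n·P = 17927784. For X: n·X = 19522728.
19522728 ≠ 17927784, so X is off the plane.

No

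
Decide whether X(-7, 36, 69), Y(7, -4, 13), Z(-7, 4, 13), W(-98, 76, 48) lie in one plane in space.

Yes

With X as base: XY = (14, -40, -56), XZ = (0, -32, -56), XW = (-91, 40, -21).
XZ × XW = (2912, 5096, -2912).
XY · (XZ × XW) = 0.
The scalar triple product vanishes, so the four points are coplanar.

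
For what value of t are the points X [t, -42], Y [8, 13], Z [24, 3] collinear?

96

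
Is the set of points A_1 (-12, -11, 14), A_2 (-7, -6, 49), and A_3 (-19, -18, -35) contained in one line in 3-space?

A_1A_2 = (5, 5, 35), A_1A_3 = (-7, -7, -49).
Each component of A_1A_3 is -7/5 times the corresponding component of A_1A_2, so A_1A_3 = -7/5·A_1A_2 and the points are collinear.

Yes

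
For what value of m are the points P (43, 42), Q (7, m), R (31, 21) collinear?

The three points are collinear iff det[PQ; PR] = 0.
This determinant is linear in m: (12)m + (252) = 0, so m = -21.

-21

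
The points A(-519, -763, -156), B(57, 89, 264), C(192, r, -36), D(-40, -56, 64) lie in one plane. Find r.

284

The points are coplanar iff AB · (AC × AD) = 0.
Expanding, this is linear in r: (-74460)r + (21146640) = 0.
So r = 284.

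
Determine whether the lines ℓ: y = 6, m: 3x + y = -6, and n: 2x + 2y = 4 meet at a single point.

Intersecting ℓ and m: solving the 2×2 system gives (x, y) = (-4, 6).
Substitute into n: (2)(-4) + (2)(6) = 4.
This equals 4, so (-4, 6) lies on all three lines and they are concurrent.

Yes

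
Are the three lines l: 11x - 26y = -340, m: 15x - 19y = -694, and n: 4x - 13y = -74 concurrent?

The three lines meet at one point iff the augmented coefficient matrix [aᵢ bᵢ cᵢ] has rank < 3, i.e. its determinant vanishes.
Here the determinant is 0.
It vanishes, so the lines are concurrent at (-64, -14).

Yes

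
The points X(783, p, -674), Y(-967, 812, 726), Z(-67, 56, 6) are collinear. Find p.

-658

Direction YZ = (900, -756, -720). From the x-coordinate of X, the parameter along the line is τ = (783 − (-967))/900 = 35/18.
Then p = 812 + 35/18·(-756) = -658.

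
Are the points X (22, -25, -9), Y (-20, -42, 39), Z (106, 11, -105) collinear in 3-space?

No

XY = (-42, -17, 48), XZ = (84, 36, -96).
Comparing components 2 and 3: (-17)(-96) − (48)(36) = -96 ≠ 0, so XY and XZ are not parallel and the points are not collinear.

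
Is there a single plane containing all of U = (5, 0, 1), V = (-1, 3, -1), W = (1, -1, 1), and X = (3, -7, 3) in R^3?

No

A normal to the plane through U, V, W is n = UV × UW = (-2, 8, 18).
The plane has equation n·P = 8. For X: n·X = -8.
-8 ≠ 8, so X is off the plane.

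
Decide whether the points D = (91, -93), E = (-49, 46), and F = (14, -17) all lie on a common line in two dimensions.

DE = (-140, 139), DF = (-77, 76).
If collinear, DF would be a scalar multiple of DE. But (-140)·(76) ≠ (139)·(-77) (difference 63), so they are not parallel; the points are not collinear.

No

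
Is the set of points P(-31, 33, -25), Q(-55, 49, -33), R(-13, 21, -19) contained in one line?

PQ = (-24, 16, -8), PR = (18, -12, 6).
Each component of PR is -3/4 times the corresponding component of PQ, so PR = -3/4·PQ and the points are collinear.

Yes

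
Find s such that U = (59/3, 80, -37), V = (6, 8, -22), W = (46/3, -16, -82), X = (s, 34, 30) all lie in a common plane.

-4/3

Normal to plane UVW: n = (4680, -680, 1000); plane equation n·P = 640.
Requiring n·X = 640: (4680)s + (6880) = 640.
So s = -4/3.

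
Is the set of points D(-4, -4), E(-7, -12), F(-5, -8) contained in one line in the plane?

No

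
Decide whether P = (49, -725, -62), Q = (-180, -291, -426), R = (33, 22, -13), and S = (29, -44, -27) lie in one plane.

Yes

A normal to the plane through P, Q, R is n = PQ × PR = (293174, 17045, -164119).
The plane has equation n·X = 12183279. For S: n·S = 12183279.
Equal, so S lies in the plane and all four are coplanar.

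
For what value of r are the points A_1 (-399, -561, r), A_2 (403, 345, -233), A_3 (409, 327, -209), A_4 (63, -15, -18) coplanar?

339

The points are coplanar iff A_1A_2 · (A_1A_3 × A_1A_4) = 0.
Expanding, this is linear in r: (8280)r + (-2806920) = 0.
So r = 339.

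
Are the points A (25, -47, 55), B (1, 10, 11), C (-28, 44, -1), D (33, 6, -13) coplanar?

No

A normal to the plane through A, B, C is n = AB × AC = (812, 988, 837).
The plane has equation n·P = 19899. For D: n·D = 21843.
21843 ≠ 19899, so D is off the plane.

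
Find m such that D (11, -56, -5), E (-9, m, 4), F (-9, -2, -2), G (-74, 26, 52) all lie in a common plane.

Normal to plane DFG: n = (2832, 885, 2950); plane equation n·P = -33158.
Requiring n·E = -33158: (885)m + (-13688) = -33158.
So m = -22.

-22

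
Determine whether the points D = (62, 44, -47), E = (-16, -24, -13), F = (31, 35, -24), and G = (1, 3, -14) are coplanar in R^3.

Yes

A normal to the plane through D, E, F is n = DE × DF = (-1258, 740, -1406).
The plane has equation n·P = 20646. For G: n·G = 20646.
Equal, so G lies in the plane and all four are coplanar.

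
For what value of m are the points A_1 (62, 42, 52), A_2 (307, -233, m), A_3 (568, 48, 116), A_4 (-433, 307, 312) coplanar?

-248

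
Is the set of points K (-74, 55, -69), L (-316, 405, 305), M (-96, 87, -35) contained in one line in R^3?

KL = (-242, 350, 374), KM = (-22, 32, 34).
Comparing components 2 and 3: (350)(34) − (374)(32) = -68 ≠ 0, so KL and KM are not parallel and the points are not collinear.

No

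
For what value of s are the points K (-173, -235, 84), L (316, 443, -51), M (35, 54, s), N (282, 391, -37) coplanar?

Coplanarity ⇔ det[KL; KM; KN] = 0.
Expanding, this is linear in s: (2376)s + (-61776) = 0.
So s = 26.

26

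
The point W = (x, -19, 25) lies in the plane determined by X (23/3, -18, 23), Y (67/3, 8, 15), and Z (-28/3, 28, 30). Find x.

Coplanarity requires XY · (XZ × XW) = 0.
XY = (44/3, 26, -8), XZ = (-17, 46, 7); the triple product is linear in x with coefficient 550 and constant term -6050/3.
Setting it to zero: x = 11/3.

11/3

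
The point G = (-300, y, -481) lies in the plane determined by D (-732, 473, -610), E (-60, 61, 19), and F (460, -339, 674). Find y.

The plane through D, E, F has equation −18260x − 113080y − 54560z = -6838920.
Substituting G: (-113080)y + (31721360) = -6838920, so y = 341.

341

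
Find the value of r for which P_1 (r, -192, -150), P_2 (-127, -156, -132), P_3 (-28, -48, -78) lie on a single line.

Collinearity requires P_1P_2 × P_1P_3 = 0; each component is linear in r.
The y-component gives (54)r + (8640) = 0, so r = -160.
The remaining components then also vanish.

-160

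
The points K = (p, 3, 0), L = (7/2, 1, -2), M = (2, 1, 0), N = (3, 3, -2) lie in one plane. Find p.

The points are coplanar iff KL · (KM × KN) = 0.
Expanding, this is linear in p: (4)p + (-6) = 0.
So p = 3/2.

3/2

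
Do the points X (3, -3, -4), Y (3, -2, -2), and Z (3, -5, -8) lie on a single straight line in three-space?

Yes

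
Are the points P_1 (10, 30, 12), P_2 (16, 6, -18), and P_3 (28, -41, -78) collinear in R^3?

P_1P_2 = (6, -24, -30), P_1P_3 = (18, -71, -90).
Comparing components 2 and 3: (-24)(-90) − (-30)(-71) = 30 ≠ 0, so P_1P_2 and P_1P_3 are not parallel and the points are not collinear.

No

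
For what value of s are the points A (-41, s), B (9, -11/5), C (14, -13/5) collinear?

Collinearity: (A − B) must be parallel to (C − B) = (5, -2/5).
Cross-multiplying the components: (s − (-11/5))·(5) = (-50)·(-2/5).
Solving gives s = 9/5.

9/5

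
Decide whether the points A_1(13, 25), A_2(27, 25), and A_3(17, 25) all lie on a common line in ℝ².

Yes

A_1A_2 = (14, 0), A_1A_3 = (4, 0).
det[A_1A_2; A_1A_3] = (14)(0) − (0)(4) = 0.
The determinant is zero, so the points are collinear.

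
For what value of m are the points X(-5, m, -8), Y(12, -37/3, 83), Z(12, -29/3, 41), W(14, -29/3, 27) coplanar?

1

Coplanarity ⇔ det[XY; XZ; XW] = 0.
Expanding, this is linear in m: (84)m + (-84) = 0.
So m = 1.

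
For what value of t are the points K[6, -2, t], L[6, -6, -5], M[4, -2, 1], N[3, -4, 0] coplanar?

The points are coplanar iff KL · (KM × KN) = 0.
Expanding, this is linear in t: (-8)t + (-8) = 0.
So t = -1.

-1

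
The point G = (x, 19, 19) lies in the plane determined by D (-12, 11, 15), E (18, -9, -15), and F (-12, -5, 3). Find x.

-8

Coplanarity requires DE · (DF × DG) = 0.
DE = (30, -20, -30), DF = (0, -16, -12); the triple product is linear in x with coefficient -240 and constant term -1920.
Setting it to zero: x = -8.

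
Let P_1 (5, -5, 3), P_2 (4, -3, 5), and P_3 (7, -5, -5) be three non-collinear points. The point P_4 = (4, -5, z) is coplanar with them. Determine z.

A normal to the plane is n = P_1P_2 × P_1P_3 = (-16, -4, -4).
P_4 lies in the plane iff n · P_1P_4 = 0.
This gives (-4)z + (28) = 0, so z = 7.

7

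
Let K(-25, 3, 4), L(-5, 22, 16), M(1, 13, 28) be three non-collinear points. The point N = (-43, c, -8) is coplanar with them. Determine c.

A normal to the plane is n = KL × KM = (336, -168, -294).
N lies in the plane iff n · KN = 0.
This gives (-168)c + (-2016) = 0, so c = -12.

-12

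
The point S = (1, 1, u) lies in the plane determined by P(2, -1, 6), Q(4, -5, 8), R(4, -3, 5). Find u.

5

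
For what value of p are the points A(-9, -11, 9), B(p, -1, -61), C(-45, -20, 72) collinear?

Collinearity requires AB × AC = 0; each component is linear in p.
The y-component gives (-63)p + (1953) = 0, so p = 31.
The remaining components then also vanish.

31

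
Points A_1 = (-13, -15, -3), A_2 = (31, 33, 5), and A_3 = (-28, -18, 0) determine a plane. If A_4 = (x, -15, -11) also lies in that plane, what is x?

15

A normal to the plane is n = A_1A_2 × A_1A_3 = (168, -252, 588).
A_4 lies in the plane iff n · A_1A_4 = 0.
This gives (168)x + (-2520) = 0, so x = 15.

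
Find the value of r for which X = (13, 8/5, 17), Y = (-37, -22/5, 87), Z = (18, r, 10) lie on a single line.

11/5

Collinearity requires XY × XZ = 0; each component is linear in r.
The x-component gives (-70)r + (154) = 0, so r = 11/5.
The remaining components then also vanish.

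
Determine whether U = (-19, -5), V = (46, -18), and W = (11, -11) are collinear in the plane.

Yes

UV = (65, -13), UW = (30, -6).
det[UV; UW] = (65)(-6) − (-13)(30) = 0.
The determinant is zero, so the points are collinear.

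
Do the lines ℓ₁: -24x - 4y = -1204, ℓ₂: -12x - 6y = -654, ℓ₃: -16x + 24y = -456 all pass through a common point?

Yes

The three lines meet at one point iff the augmented coefficient matrix [aᵢ bᵢ cᵢ] has rank < 3, i.e. its determinant vanishes.
Here the determinant is 0.
It vanishes, so the lines are concurrent at (48, 13).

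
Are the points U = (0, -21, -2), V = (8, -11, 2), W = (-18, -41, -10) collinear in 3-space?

No

UV = (8, 10, 4), UW = (-18, -20, -8).
Comparing components 3 and 1: (4)(-18) − (8)(-8) = -8 ≠ 0, so UV and UW are not parallel and the points are not collinear.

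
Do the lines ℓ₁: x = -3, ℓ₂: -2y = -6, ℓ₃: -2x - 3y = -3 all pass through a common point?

Yes

The three lines meet at one point iff the augmented coefficient matrix [aᵢ bᵢ cᵢ] has rank < 3, i.e. its determinant vanishes.
Here the determinant is 0.
It vanishes, so the lines are concurrent at (-3, 3).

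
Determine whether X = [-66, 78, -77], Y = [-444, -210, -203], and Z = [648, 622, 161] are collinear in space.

Yes

XY = (-378, -288, -126), XZ = (714, 544, 238).
Each component of XZ is -17/9 times the corresponding component of XY, so XZ = -17/9·XY and the points are collinear.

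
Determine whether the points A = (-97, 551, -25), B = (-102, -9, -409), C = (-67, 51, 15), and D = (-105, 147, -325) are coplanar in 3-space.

No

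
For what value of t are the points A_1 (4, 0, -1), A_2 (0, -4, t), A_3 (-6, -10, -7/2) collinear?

Collinearity requires A_1A_2 × A_1A_3 = 0; each component is linear in t.
The x-component gives (10)t + (20) = 0, so t = -2.
The remaining components then also vanish.

-2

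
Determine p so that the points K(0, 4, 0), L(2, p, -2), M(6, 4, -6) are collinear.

Direction KM = (6, 0, -6). From the x-coordinate of L, the parameter along the line is τ = (2 − 0)/6 = 1/3.
Then p = 4 + 1/3·(0) = 4.

4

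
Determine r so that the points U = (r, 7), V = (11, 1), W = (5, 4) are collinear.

-1

The three points are collinear iff det[UV; UW] = 0.
This determinant is linear in r: (-3)r + (-3) = 0, so r = -1.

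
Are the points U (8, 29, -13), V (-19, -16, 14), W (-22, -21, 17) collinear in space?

Yes

UV = (-27, -45, 27), UW = (-30, -50, 30).
UV × UW = (0, 0, 0).
The cross product vanishes, so the three points are collinear.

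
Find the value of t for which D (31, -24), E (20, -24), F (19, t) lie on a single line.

-24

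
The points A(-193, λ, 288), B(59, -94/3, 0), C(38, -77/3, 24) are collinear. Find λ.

Collinearity requires AB × AC = 0; each component is linear in λ.
The x-component gives (-24)λ + (880) = 0, so λ = 110/3.
The remaining components then also vanish.

110/3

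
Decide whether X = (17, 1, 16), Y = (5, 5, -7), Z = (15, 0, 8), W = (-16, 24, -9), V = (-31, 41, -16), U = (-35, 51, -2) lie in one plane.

No

The plane through X, Y, Z has normal n = XY × XZ = (-55, -50, 20) and equation n·P = -665.
Checking the remaining points: n·W = -500, n·V = -665, n·U = -665.
Since n·W = -500 ≠ -665, W is off the plane and the points are not all coplanar.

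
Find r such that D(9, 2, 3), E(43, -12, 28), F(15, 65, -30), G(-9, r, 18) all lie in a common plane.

-40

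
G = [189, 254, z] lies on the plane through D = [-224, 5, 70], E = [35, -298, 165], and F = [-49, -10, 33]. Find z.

Coplanarity requires DE · (DF × DG) = 0.
DE = (259, -303, 95), DF = (175, -15, -37); the triple product is linear in z with coefficient 49140 and constant term 8304660.
Setting it to zero: z = -169.

-169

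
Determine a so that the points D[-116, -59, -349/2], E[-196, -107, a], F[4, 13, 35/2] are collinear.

Collinearity requires DE × DF = 0; each component is linear in a.
The x-component gives (-72)a + (-21780) = 0, so a = -605/2.
The remaining components then also vanish.

-605/2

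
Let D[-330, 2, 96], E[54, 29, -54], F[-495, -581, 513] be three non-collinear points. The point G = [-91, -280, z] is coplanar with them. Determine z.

A normal to the plane is n = DE × DF = (-76191, -135378, -219417).
G lies in the plane iff n · DG = 0.
This gives (-219417)z + (41030979) = 0, so z = 187.

187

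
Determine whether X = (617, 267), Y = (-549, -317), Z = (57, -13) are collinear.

No

XY = (-1166, -584), XZ = (-560, -280).
If collinear, XZ would be a scalar multiple of XY. But (-1166)·(-280) ≠ (-584)·(-560) (difference -560), so they are not parallel; the points are not collinear.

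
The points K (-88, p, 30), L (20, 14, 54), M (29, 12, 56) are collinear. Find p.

Collinearity requires KL × KM = 0; each component is linear in p.
The x-component gives (-2)p + (76) = 0, so p = 38.
The remaining components then also vanish.

38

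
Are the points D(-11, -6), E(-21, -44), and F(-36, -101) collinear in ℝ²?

DE = (-10, -38), DF = (-25, -95).
Twice the signed area of △DEF is (-10)(-95) − (-38)(-25) = 0.
The triangle is degenerate (zero area), so the points are collinear.

Yes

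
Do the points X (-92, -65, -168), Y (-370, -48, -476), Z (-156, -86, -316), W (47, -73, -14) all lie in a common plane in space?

No

With X as base: XY = (-278, 17, -308), XZ = (-64, -21, -148), XW = (139, -8, 154).
XZ × XW = (-4418, -10716, 3431).
XY · (XZ × XW) = -10716.
Since -10716 ≠ 0, the four points are not coplanar.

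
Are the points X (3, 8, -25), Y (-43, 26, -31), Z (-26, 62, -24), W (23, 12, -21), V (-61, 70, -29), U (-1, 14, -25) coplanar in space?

The plane through X, Y, Z has normal n = XY × XZ = (342, 220, -1962) and equation n·P = 51836.
Checking the remaining points: n·W = 51708, n·V = 51436, n·U = 51788.
Since n·W = 51708 ≠ 51836, W is off the plane and the points are not all coplanar.

No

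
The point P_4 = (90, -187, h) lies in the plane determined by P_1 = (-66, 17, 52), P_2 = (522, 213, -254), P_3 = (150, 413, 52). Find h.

-118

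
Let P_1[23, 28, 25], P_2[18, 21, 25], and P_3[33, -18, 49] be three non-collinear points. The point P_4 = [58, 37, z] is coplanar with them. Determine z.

41

Coplanarity requires P_1P_2 · (P_1P_3 × P_1P_4) = 0.
P_1P_2 = (-5, -7, 0), P_1P_3 = (10, -46, 24); the triple product is linear in z with coefficient 300 and constant term -12300.
Setting it to zero: z = 41.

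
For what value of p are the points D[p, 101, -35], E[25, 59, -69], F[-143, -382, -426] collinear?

Collinearity requires DE × DF = 0; each component is linear in p.
The y-component gives (-357)p + (14637) = 0, so p = 41.
The remaining components then also vanish.

41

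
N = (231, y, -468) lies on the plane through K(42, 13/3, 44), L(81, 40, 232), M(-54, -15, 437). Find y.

190/3

The plane through K, L, M has equation (52955/3)x − 33375y + 2670z = 714225.
Substituting N: (-33375)y + (2827975) = 714225, so y = 190/3.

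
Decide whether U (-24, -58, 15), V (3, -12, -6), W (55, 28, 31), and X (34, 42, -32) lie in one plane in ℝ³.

Yes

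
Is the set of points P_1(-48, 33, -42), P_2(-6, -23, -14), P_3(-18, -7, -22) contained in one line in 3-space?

Yes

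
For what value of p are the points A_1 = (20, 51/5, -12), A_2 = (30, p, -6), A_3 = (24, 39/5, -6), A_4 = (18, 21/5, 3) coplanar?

39/5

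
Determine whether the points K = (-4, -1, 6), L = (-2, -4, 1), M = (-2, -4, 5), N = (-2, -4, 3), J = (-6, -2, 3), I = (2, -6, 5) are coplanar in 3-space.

No

The plane through K, L, M has normal n = KL × KM = (-12, -8, 0) and equation n·P = 56.
Checking the remaining points: n·N = 56, n·J = 88, n·I = 24.
Since n·J = 88 ≠ 56, J is off the plane and the points are not all coplanar.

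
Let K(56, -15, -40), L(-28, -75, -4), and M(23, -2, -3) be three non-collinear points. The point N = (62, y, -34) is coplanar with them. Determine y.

3

A normal to the plane is n = KL × KM = (-2688, 1920, -3072).
N lies in the plane iff n · KN = 0.
This gives (1920)y + (-5760) = 0, so y = 3.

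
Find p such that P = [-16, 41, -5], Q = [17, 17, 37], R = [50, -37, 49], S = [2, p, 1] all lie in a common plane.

11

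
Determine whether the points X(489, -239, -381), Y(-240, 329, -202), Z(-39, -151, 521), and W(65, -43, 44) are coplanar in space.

Yes

The four points are coplanar iff the 3×3 determinant with rows XY, XZ, XW is zero.
Rows: (-729, 568, 179), (-528, 88, 902), (-424, 196, 425).
Expanding along the first row: (-729)(-139392) − (568)(158048) + (179)(-66176) = 0.
Zero determinant ⇒ coplanar.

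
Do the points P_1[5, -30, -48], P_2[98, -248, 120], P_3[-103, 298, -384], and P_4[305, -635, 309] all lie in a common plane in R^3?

The four points are coplanar iff the 3×3 determinant with rows P_1P_2, P_1P_3, P_1P_4 is zero.
Rows: (93, -218, 168), (-108, 328, -336), (300, -605, 357).
Expanding along the first row: (93)(-86184) − (-218)(62244) + (168)(-33060) = 0.
Zero determinant ⇒ coplanar.

Yes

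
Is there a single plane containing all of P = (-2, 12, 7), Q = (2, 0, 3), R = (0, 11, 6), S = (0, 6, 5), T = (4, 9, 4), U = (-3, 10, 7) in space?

The plane through P, Q, R has normal n = PQ × PR = (8, -4, 20) and equation n·X = 76.
Checking the remaining points: n·S = 76, n·T = 76, n·U = 76.
All equal 76, so all 6 points lie in one plane.

Yes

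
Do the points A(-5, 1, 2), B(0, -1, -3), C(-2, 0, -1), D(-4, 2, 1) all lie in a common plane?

Yes

The four points are coplanar iff the 3×3 determinant with rows AB, AC, AD is zero.
Rows: (5, -2, -5), (3, -1, -3), (1, 1, -1).
Expanding along the first row: (5)(4) − (-2)(0) + (-5)(4) = 0.
Zero determinant ⇒ coplanar.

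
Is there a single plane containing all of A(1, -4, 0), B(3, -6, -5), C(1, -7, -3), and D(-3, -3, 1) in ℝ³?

No

With A as base: AB = (2, -2, -5), AC = (0, -3, -3), AD = (-4, 1, 1).
AC × AD = (0, 12, -12).
AB · (AC × AD) = 36.
Since 36 ≠ 0, the four points are not coplanar.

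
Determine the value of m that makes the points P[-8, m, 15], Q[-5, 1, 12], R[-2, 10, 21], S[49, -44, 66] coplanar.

15

Coplanarity ⇔ det[PQ; PR; PS] = 0.
Expanding, this is linear in m: (-324)m + (4860) = 0.
So m = 15.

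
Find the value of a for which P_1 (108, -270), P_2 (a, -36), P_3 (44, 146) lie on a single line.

Collinearity: (P_2 − P_1) must be parallel to (P_3 − P_1) = (-64, 416).
Cross-multiplying the components: (a − 108)·(416) = (234)·(-64).
Solving gives a = 72.

72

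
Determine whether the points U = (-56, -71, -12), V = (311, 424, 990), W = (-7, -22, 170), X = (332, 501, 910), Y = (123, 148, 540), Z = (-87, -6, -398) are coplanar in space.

The plane through U, V, W has normal n = UV × UW = (40992, -17696, -6272) and equation n·P = -963872.
Checking the remaining points: n·X = -963872, n·Y = -963872, n·Z = -963872.
All equal -963872, so all 6 points lie in one plane.

Yes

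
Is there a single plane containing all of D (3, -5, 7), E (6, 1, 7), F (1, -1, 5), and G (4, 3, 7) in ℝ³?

No

With D as base: DE = (3, 6, 0), DF = (-2, 4, -2), DG = (1, 8, 0).
DF × DG = (16, -2, -20).
DE · (DF × DG) = 36.
Since 36 ≠ 0, the four points are not coplanar.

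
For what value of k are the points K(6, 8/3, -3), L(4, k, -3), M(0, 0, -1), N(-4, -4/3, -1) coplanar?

2

Normal to plane KMN: n = (8/3, -8, -8/3); plane equation n·P = 8/3.
Requiring n·L = 8/3: (-8)k + (56/3) = 8/3.
So k = 2.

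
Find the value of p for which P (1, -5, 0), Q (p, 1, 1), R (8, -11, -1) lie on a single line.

-6

Collinearity requires PQ × PR = 0; each component is linear in p.
The y-component gives (1)p + (6) = 0, so p = -6.
The remaining components then also vanish.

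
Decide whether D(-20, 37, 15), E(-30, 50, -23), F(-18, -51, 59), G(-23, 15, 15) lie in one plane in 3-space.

The four points are coplanar iff the 3×3 determinant with rows DE, DF, DG is zero.
Rows: (-10, 13, -38), (2, -88, 44), (-3, -22, 0).
Expanding along the first row: (-10)(968) − (13)(132) + (-38)(-308) = 308.
Nonzero ⇒ not coplanar.

No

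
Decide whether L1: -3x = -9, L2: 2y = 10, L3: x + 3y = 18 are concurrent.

Yes

Intersecting L1 and L2: solving the 2×2 system gives (x, y) = (3, 5).
Substitute into L3: (1)(3) + (3)(5) = 18.
This equals 18, so (3, 5) lies on all three lines and they are concurrent.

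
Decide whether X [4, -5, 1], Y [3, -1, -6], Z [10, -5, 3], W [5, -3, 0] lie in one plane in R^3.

A normal to the plane through X, Y, Z is n = XY × XZ = (8, -40, -24).
The plane has equation n·P = 208. For W: n·W = 160.
160 ≠ 208, so W is off the plane.

No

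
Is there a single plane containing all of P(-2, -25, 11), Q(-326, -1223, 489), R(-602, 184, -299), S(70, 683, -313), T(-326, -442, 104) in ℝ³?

No

The plane through P, Q, R has normal n = PQ × PR = (271478, -387240, -786516) and equation n·X = 486368.
Checking the remaining points: n·S = 698048, n·T = 860588.
Since n·S = 698048 ≠ 486368, S is off the plane and the points are not all coplanar.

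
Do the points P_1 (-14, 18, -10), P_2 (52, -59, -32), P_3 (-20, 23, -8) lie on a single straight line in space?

No

P_1P_2 = (66, -77, -22), P_1P_3 = (-6, 5, 2).
Comparing components 2 and 3: (-77)(2) − (-22)(5) = -44 ≠ 0, so P_1P_2 and P_1P_3 are not parallel and the points are not collinear.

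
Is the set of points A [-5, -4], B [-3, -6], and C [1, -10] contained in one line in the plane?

Yes

AB = (2, -2), AC = (6, -6).
Checking proportionality: AC = 3·AB, so the vectors are parallel and the points are collinear.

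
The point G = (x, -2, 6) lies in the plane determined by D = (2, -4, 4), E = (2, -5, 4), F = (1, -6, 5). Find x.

Coplanarity requires DE · (DF × DG) = 0.
DE = (0, -1, 0), DF = (-1, -2, 1); the triple product is linear in x with coefficient -1 and constant term 0.
Setting it to zero: x = 0.

0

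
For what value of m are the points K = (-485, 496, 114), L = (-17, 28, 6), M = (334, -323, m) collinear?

-75

Collinearity requires KL × KM = 0; each component is linear in m.
The x-component gives (-468)m + (-35100) = 0, so m = -75.
The remaining components then also vanish.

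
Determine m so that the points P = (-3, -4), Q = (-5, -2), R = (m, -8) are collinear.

1

Collinearity: (R − P) must be parallel to (Q − P) = (-2, 2).
Cross-multiplying the components: (m − (-3))·(2) = (-4)·(-2).
Solving gives m = 1.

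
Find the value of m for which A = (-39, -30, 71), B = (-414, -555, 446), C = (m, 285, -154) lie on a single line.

186

Collinearity requires AB × AC = 0; each component is linear in m.
The y-component gives (375)m + (-69750) = 0, so m = 186.
The remaining components then also vanish.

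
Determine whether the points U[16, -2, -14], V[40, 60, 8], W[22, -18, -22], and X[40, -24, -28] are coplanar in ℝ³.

With U as base: UV = (24, 62, 22), UW = (6, -16, -8), UX = (24, -22, -14).
UW × UX = (48, -108, 252).
UV · (UW × UX) = 0.
The scalar triple product vanishes, so the four points are coplanar.

Yes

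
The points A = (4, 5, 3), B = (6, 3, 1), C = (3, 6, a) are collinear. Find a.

4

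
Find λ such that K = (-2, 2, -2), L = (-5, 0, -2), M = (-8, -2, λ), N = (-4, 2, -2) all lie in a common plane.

Normal to plane KLN: n = (0, 0, -4); plane equation n·P = 8.
Requiring n·M = 8: (-4)λ + (0) = 8.
So λ = -2.

-2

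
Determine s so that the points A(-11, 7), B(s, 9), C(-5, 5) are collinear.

Collinearity: (B − A) must be parallel to (C − A) = (6, -2).
Cross-multiplying the components: (s − (-11))·(-2) = (2)·(6).
Solving gives s = -17.

-17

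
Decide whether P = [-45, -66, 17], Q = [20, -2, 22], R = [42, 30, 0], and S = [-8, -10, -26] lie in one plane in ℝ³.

No

With P as base: PQ = (65, 64, 5), PR = (87, 96, -17), PS = (37, 56, -43).
PR × PS = (-3176, 3112, 1320).
PQ · (PR × PS) = -672.
Since -672 ≠ 0, the four points are not coplanar.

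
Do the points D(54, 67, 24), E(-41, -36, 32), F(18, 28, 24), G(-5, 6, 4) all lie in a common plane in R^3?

A normal to the plane through D, E, F is n = DE × DF = (312, -288, -3).
The plane has equation n·P = -2520. For G: n·G = -3300.
-3300 ≠ -2520, so G is off the plane.

No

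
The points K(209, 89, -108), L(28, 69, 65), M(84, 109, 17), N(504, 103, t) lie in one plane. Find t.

Normal to plane KLM: n = (-5960, 1000, -6120); plane equation n·P = -495680.
Requiring n·N = -495680: (-6120)t + (-2900840) = -495680.
So t = -393.

-393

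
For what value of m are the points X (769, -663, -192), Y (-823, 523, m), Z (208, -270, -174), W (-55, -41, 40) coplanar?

184

Normal to plane XZW: n = (79980, 115320, -25110); plane equation n·P = -10131420.
Requiring n·Y = -10131420: (-25110)m + (-5511180) = -10131420.
So m = 184.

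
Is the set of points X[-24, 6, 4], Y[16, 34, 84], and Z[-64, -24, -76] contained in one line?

No

XY = (40, 28, 80), XZ = (-40, -30, -80).
Comparing components 2 and 3: (28)(-80) − (80)(-30) = 160 ≠ 0, so XY and XZ are not parallel and the points are not collinear.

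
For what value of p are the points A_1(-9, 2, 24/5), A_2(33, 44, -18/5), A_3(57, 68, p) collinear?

-42/5

Direction A_1A_2 = (42, 42, -42/5). From the x-coordinate of A_3, the parameter along the line is τ = (57 − (-9))/42 = 11/7.
Then p = 24/5 + 11/7·(-42/5) = -42/5.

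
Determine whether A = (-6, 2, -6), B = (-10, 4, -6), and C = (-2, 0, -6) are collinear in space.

Yes

AB = (-4, 2, 0), AC = (4, -2, 0).
Each component of AC is -1 times the corresponding component of AB, so AC = -1·AB and the points are collinear.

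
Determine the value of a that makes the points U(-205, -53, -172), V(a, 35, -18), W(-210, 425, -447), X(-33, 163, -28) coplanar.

-73

Coplanarity ⇔ det[UV; UW; UX] = 0.
Expanding, this is linear in a: (128232)a + (9360936) = 0.
So a = -73.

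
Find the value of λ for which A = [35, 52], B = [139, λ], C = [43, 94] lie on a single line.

598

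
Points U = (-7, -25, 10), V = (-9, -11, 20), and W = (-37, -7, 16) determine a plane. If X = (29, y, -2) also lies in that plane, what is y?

-53

The plane through U, V, W has equation −96x − 288y + 384z = 11712.
Substituting X: (-288)y + (-3552) = 11712, so y = -53.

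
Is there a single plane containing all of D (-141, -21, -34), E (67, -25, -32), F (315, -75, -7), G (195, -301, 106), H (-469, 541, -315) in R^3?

The plane through D, E, F has normal n = DE × DF = (0, -4704, -9408) and equation n·P = 418656.
Checking the remaining points: n·G = 418656, n·H = 418656.
All equal 418656, so all 5 points lie in one plane.

Yes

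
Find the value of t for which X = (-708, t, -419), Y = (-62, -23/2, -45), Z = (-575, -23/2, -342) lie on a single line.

-23/2

Direction YZ = (-513, 0, -297). From the x-coordinate of X, the parameter along the line is τ = (-708 − (-62))/(-513) = 34/27.
Then t = (-23/2) + 34/27·(0) = -23/2.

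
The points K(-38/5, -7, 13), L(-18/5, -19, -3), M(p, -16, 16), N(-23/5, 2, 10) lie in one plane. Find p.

-53/5

Normal to plane KLN: n = (180, -36, 72); plane equation n·P = -180.
Requiring n·M = -180: (180)p + (1728) = -180.
So p = -53/5.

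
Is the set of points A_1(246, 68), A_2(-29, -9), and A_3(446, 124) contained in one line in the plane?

Yes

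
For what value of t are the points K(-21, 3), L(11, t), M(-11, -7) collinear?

-29

The three points are collinear iff det[KL; KM] = 0.
This determinant is linear in t: (-10)t + (-290) = 0, so t = -29.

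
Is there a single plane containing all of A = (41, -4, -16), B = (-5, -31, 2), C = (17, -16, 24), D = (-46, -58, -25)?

A normal to the plane through A, B, C is n = AB × AC = (-864, 1408, -96).
The plane has equation n·P = -39520. For D: n·D = -39520.
Equal, so D lies in the plane and all four are coplanar.

Yes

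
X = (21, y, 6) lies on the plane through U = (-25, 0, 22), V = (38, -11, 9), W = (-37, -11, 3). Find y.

-12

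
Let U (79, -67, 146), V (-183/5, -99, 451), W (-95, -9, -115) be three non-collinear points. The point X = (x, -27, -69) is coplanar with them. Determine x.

Coplanarity requires UV · (UW × UX) = 0.
UV = (-578/5, -32, 305), UW = (-174, 58, -261); the triple product is linear in x with coefficient -9338 and constant term 46690.
Setting it to zero: x = 5.

5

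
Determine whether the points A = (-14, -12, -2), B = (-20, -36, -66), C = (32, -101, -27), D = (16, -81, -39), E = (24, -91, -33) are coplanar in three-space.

The plane through A, B, C has normal n = AB × AC = (-5096, -3094, 1638) and equation n·P = 105196.
Checking the remaining points: n·D = 105196, n·E = 105196.
All equal 105196, so all 5 points lie in one plane.

Yes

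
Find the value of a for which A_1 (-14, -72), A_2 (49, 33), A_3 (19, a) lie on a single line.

Collinearity: (A_3 − A_1) must be parallel to (A_2 − A_1) = (63, 105).
Cross-multiplying the components: (a − (-72))·(63) = (33)·(105).
Solving gives a = -17.

-17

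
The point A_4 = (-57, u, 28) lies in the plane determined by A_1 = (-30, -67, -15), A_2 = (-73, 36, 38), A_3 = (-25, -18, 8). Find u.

Coplanarity requires A_1A_2 · (A_1A_3 × A_1A_4) = 0.
A_1A_2 = (-43, 103, 53), A_1A_3 = (5, 49, 23); the triple product is linear in u with coefficient 1254 and constant term -22572.
Setting it to zero: u = 18.

18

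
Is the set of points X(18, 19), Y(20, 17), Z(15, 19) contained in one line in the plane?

No

XY = (2, -2), XZ = (-3, 0).
Twice the signed area of △XYZ is (2)(0) − (-2)(-3) = -6.
The area is nonzero, so the three points are not collinear.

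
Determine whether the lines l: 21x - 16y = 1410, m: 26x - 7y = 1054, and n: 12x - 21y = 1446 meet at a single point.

Yes

Intersecting l and m: solving the 2×2 system gives (x, y) = (26, -54).
Substitute into n: (12)(26) + (-21)(-54) = 1446.
This equals 1446, so (26, -54) lies on all three lines and they are concurrent.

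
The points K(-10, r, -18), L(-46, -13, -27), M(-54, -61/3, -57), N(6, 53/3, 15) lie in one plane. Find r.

6

Coplanarity ⇔ det[KL; KM; KN] = 0.
Expanding, this is linear in r: (1224)r + (-7344) = 0.
So r = 6.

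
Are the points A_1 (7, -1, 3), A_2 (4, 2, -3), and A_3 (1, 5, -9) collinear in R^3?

Yes

A_1A_2 = (-3, 3, -6), A_1A_3 = (-6, 6, -12).
A_1A_2 × A_1A_3 = (0, 0, 0).
The cross product vanishes, so the three points are collinear.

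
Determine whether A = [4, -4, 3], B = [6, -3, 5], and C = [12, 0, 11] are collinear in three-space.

AB = (2, 1, 2), AC = (8, 4, 8).
Each component of AC is 4 times the corresponding component of AB, so AC = 4·AB and the points are collinear.

Yes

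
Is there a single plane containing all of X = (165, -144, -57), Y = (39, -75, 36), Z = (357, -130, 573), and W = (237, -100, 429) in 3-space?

No

A normal to the plane through X, Y, Z is n = XY × XZ = (42168, 97236, -15012).
The plane has equation n·P = -6188580. For W: n·W = -6169932.
-6169932 ≠ -6188580, so W is off the plane.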